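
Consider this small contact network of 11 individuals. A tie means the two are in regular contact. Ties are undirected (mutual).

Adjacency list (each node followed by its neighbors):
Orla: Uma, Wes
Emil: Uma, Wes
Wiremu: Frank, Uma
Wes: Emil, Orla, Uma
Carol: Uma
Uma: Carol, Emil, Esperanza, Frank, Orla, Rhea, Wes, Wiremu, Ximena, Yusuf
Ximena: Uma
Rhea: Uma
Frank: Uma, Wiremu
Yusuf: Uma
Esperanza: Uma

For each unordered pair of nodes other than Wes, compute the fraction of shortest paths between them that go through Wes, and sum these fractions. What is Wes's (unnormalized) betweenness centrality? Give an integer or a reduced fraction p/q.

Pairs whose geodesics pass through Wes — Orla–Emil: 1/2.
All other pairs contribute 0.
Summing the contributions gives betweenness(Wes) = 1/2.

1/2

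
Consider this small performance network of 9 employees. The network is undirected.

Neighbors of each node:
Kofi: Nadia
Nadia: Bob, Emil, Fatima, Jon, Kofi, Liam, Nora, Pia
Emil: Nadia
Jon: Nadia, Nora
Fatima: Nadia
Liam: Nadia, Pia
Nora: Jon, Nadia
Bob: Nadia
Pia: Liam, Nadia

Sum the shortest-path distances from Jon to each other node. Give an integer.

Distances from Jon: Bob:2, Emil:2, Fatima:2, Kofi:2, Liam:2, Nadia:1, Nora:1, Pia:2.
Sum = 2 + 2 + 2 + 2 + 2 + 1 + 1 + 2 = 14.

14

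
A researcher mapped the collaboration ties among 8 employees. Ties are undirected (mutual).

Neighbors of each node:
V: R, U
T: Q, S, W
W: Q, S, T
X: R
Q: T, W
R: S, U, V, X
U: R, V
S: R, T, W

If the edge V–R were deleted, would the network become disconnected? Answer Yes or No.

Even without that edge, V still reaches R via V – U – R, so the network stays connected. Not a bridge.

No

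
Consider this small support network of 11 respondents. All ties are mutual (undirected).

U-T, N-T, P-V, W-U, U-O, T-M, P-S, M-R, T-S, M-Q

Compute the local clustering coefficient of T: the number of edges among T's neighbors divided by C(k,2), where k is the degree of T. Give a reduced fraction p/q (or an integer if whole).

T's neighbors: M, N, S, and U (k = 4).
Possible neighbor pairs: C(4,2) = 6. Edges among them: none → e = 0.
Clustering(T) = 0/6 = 0.

0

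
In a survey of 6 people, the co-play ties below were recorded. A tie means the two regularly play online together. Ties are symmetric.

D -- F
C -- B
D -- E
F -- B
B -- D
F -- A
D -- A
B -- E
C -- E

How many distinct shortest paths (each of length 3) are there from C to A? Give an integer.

3

The shortest distance is 3. The length-3 paths are: C–B–D–A; C–E–D–A; C–B–F–A.
That gives 3 distinct shortest paths.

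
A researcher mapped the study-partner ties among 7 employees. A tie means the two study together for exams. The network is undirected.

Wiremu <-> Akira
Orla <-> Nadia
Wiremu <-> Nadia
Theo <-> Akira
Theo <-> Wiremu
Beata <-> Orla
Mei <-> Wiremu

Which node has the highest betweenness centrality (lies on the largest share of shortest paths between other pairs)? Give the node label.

Unnormalized betweenness of each node: Akira:0, Beata:0, Mei:0, Nadia:8, Orla:5, Theo:0, Wiremu:11.
Wiremu has the largest value, 11, making it the main broker — the node through which the most shortest paths run.

Wiremu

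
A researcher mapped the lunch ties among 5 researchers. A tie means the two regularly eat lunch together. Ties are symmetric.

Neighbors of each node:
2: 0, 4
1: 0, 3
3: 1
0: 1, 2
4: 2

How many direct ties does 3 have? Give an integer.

1

3 is directly tied to 1. That is 1 neighbor, so the degree of 3 is 1.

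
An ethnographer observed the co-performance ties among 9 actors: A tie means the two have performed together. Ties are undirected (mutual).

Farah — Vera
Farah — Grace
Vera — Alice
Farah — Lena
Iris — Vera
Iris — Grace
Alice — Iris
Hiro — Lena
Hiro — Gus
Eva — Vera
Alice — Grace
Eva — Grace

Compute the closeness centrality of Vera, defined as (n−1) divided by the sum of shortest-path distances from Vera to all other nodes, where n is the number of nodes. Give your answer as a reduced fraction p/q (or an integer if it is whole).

8/15

Distances from Vera: Alice:1, Eva:1, Farah:1, Grace:2, Gus:4, Hiro:3, Iris:1, Lena:2. Sum = 15.
n = 9, so closeness = 8/15.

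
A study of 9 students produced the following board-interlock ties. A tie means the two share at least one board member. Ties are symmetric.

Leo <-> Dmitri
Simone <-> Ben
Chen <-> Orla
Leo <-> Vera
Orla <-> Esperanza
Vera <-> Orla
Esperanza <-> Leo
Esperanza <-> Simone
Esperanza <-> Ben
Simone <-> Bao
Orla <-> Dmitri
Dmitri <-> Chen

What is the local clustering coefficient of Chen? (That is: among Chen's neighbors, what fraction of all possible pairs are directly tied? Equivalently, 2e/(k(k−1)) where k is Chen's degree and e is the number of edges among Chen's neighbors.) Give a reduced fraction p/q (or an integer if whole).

Chen's neighbors: Dmitri and Orla (k = 2).
Possible neighbor pairs: C(2,2) = 1. Edges among them: Dmitri–Orla → e = 1.
Clustering(Chen) = 1/1.

1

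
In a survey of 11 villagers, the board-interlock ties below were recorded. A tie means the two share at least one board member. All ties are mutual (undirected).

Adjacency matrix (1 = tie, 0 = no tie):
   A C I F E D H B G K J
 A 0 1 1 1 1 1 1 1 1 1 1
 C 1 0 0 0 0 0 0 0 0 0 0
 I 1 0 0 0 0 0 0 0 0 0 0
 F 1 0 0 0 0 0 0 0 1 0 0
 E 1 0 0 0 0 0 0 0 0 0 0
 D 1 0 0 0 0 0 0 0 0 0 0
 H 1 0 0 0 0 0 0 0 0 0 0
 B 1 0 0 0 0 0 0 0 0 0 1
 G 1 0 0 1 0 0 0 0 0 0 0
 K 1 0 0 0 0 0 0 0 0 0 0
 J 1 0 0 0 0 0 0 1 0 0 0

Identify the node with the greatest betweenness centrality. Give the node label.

Unnormalized betweenness of each node: A:43, B:0, C:0, D:0, E:0, F:0, G:0, H:0, I:0, J:0, K:0.
A has the largest value, 43, making it the main broker — the node through which the most shortest paths run.

A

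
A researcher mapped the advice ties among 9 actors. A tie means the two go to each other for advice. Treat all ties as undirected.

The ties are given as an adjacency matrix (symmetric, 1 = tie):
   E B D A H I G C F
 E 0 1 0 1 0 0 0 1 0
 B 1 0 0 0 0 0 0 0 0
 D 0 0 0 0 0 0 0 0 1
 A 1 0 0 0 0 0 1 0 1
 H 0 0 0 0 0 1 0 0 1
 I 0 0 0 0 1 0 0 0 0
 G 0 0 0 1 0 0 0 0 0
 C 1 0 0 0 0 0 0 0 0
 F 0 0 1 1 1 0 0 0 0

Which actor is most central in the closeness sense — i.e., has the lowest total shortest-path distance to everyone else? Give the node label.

A

Farness (sum of distances to all others) for each node — A:14, B:24, C:24, D:22, E:17, F:15, G:21, H:20, I:27.
The smallest farness is 14, for A, so A has the highest closeness.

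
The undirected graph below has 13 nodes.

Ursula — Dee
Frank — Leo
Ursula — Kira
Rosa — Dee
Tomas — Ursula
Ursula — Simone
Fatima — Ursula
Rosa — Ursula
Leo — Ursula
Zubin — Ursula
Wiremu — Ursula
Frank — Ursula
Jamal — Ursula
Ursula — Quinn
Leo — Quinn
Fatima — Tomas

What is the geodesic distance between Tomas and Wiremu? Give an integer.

2

One shortest route is Tomas – Ursula – Wiremu, which uses 2 edges, and Tomas and Wiremu are not directly tied, so nothing shorter exists. So d(Tomas,Wiremu) = 2.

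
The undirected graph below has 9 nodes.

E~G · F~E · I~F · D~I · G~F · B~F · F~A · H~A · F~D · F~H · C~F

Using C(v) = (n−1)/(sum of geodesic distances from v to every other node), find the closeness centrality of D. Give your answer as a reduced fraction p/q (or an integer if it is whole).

Distances from D: A:2, B:2, C:2, E:2, F:1, G:2, H:2, I:1. Sum = 14.
n = 9, so closeness = 8/14 = 4/7.

4/7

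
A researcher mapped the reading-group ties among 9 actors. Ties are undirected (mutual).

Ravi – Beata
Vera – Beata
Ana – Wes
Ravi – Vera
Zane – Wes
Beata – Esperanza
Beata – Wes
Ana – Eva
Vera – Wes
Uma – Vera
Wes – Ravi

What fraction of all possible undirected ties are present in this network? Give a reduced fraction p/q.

11/36

There are 11 edges and 9 nodes, so the maximum possible is C(9,2) = 36.
Density = 11/36.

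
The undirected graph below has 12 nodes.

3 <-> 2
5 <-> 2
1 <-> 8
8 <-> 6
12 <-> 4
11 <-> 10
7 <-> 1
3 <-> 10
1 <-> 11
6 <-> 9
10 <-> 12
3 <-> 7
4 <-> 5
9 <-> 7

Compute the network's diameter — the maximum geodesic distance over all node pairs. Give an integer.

6

Eccentricity of each node (its greatest distance to any other): 1:4, 2:4, 3:3, 4:6, 5:5, 6:6, 7:4, 8:5, 9:5, 10:4, 11:4, 12:5.
The maximum eccentricity is 6, realized for instance by the pair 4–6 via 4 – 12 – 10 – 3 – 7 – 9 – 6. So the diameter is 6.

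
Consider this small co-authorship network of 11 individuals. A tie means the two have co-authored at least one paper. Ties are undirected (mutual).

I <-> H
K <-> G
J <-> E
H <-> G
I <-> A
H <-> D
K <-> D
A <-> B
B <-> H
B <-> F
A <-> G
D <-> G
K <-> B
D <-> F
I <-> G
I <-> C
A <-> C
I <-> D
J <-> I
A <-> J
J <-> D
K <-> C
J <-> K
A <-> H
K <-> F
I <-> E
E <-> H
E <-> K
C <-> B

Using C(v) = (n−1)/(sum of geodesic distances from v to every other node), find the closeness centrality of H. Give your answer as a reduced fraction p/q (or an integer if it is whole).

Distances from H: A:1, B:1, C:2, D:1, E:1, F:2, G:1, I:1, J:2, K:2. Sum = 14.
n = 11, so closeness = 10/14 = 5/7.

5/7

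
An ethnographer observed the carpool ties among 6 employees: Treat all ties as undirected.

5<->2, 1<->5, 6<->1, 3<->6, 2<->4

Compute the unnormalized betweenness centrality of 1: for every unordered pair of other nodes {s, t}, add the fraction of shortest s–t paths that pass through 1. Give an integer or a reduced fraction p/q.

Pairs whose geodesics pass through 1 — 4–6: 1; 4–3: 1; 2–6: 1; 2–3: 1; 5–6: 1; 5–3: 1.
All other pairs contribute 0.
Summing the contributions gives betweenness(1) = 6.

6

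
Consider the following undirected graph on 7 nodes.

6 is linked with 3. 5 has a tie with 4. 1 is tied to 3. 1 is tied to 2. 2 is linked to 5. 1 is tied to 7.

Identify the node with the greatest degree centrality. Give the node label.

Degrees — 1:3, 2:2, 3:2, 4:1, 5:2, 6:1, 7:1.
The maximum is 3, attained only by 1.

1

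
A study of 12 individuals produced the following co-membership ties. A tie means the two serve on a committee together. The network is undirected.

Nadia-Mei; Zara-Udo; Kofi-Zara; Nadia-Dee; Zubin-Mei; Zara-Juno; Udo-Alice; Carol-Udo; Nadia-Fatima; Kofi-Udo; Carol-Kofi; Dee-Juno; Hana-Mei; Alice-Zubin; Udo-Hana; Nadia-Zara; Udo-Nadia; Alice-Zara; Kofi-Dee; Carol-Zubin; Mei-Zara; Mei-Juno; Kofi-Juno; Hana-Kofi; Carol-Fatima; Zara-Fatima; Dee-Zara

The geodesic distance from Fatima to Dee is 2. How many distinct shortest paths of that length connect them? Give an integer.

The shortest distance is 2. The length-2 paths are: Fatima–Nadia–Dee; Fatima–Zara–Dee.
That gives 2 distinct shortest paths.

2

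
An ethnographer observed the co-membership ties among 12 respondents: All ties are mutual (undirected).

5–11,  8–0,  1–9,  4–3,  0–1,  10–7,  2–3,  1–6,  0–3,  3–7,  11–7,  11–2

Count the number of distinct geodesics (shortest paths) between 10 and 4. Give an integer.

The shortest distance is 3, and the only length-3 path is 10–7–3–4. So there is exactly 1 shortest path.

1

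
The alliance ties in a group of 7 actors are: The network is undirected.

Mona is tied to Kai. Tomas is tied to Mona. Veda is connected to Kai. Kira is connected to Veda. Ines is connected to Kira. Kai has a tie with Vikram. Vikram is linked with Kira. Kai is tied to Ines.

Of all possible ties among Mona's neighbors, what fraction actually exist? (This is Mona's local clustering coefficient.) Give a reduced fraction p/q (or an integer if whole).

Mona's neighbors: Kai and Tomas (k = 2).
Possible neighbor pairs: C(2,2) = 1. Edges among them: none → e = 0.
Clustering(Mona) = 0/1.

0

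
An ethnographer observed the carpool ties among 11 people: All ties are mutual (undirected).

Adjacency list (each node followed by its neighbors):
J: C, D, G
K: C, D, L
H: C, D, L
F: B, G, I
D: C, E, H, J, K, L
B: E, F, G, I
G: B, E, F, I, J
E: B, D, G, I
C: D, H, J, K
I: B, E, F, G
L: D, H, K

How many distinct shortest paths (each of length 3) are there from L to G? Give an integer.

2

The shortest distance is 3. The length-3 paths are: L–D–J–G; L–D–E–G.
That gives 2 distinct shortest paths.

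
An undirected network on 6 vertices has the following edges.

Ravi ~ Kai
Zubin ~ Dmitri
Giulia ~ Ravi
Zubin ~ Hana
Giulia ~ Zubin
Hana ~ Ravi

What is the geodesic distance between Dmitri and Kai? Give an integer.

One shortest route is Dmitri – Zubin – Hana – Ravi – Kai, which uses 4 edges, and at distance 3 from Dmitri we only reach {Ravi}, which does not include Kai. So d(Dmitri,Kai) = 4.

4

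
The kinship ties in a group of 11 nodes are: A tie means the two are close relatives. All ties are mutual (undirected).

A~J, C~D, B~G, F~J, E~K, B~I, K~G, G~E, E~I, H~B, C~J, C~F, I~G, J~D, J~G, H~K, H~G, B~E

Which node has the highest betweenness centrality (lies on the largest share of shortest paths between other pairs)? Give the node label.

J

Unnormalized betweenness of each node: A:0, B:5/6, C:1/2, D:0, E:5/6, F:0, G:80/3, H:1/3, I:0, J:55/2, K:1/3.
J has the largest value, 55/2, making it the main broker — the node through which the most shortest paths run.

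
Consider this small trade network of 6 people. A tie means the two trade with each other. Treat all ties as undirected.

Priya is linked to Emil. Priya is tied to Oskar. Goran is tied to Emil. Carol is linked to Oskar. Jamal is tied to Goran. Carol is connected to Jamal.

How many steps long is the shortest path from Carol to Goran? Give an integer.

One shortest route is Carol – Jamal – Goran, which uses 2 edges, and Carol and Goran are not directly tied, so nothing shorter exists. So d(Carol,Goran) = 2.

2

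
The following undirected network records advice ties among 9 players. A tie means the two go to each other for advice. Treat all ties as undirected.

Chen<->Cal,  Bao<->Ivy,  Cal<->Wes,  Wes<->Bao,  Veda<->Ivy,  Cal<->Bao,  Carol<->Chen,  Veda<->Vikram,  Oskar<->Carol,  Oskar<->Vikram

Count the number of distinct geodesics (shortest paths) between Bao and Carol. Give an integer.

1

The shortest distance is 3, and the only length-3 path is Bao–Cal–Chen–Carol. So there is exactly 1 shortest path.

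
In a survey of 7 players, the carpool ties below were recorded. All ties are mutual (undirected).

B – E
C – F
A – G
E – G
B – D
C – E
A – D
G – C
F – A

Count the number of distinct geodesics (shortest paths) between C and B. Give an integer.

The shortest distance is 2, and the only length-2 path is C–E–B. So there is exactly 1 shortest path.

1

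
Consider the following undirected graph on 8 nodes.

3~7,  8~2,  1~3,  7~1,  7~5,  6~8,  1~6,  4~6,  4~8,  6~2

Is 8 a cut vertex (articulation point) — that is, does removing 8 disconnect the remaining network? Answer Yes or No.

No

Even without 8, every remaining node can still reach every other (the residual graph is connected), so 8 is not a cut vertex.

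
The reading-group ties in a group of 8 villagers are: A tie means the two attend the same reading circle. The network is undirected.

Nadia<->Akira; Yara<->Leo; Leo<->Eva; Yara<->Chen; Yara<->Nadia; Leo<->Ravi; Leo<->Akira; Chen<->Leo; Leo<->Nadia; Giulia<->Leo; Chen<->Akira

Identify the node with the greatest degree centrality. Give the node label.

Leo

Degrees — Akira:3, Chen:3, Eva:1, Giulia:1, Leo:7, Nadia:3, Ravi:1, Yara:3.
The maximum is 7, attained only by Leo.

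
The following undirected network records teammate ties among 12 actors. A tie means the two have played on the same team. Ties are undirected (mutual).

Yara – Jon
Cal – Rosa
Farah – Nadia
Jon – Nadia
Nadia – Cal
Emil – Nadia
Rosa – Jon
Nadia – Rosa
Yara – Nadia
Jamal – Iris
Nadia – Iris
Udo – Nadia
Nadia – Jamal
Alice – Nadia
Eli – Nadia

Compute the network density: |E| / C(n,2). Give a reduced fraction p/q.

5/22

There are 15 edges and 12 nodes, so the maximum possible is C(12,2) = 66.
Density = 15/66 = 5/22.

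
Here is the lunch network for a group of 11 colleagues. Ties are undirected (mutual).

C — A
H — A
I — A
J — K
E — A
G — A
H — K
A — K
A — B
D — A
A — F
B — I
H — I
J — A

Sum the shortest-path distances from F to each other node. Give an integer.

Distances from F: A:1, B:2, C:2, D:2, E:2, G:2, H:2, I:2, J:2, K:2.
Sum = 1 + 2 + 2 + 2 + 2 + 2 + 2 + 2 + 2 + 2 = 19.

19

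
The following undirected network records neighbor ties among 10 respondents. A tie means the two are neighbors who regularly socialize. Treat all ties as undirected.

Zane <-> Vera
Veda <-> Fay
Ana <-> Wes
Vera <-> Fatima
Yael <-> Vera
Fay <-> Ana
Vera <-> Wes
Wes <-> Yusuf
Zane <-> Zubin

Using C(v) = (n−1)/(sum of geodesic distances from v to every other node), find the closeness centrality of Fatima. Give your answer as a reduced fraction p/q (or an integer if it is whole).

9/25

Distances from Fatima: Ana:3, Fay:4, Veda:5, Vera:1, Wes:2, Yael:2, Yusuf:3, Zane:2, Zubin:3. Sum = 25.
n = 10, so closeness = 9/25.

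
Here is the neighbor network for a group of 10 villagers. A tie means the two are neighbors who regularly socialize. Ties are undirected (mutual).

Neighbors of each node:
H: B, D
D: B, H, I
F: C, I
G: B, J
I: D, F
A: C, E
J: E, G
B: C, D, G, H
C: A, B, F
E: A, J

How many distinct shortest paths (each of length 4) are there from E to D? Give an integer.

The shortest distance is 4. The length-4 paths are: E–J–G–B–D; E–A–C–B–D.
That gives 2 distinct shortest paths.

2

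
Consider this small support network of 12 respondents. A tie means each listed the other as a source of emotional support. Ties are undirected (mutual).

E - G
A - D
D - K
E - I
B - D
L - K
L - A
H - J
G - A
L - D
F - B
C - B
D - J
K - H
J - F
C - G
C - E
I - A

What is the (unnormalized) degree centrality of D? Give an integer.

5

D is directly tied to A, B, J, K, and L. That is 5 neighbors, so the degree of D is 5.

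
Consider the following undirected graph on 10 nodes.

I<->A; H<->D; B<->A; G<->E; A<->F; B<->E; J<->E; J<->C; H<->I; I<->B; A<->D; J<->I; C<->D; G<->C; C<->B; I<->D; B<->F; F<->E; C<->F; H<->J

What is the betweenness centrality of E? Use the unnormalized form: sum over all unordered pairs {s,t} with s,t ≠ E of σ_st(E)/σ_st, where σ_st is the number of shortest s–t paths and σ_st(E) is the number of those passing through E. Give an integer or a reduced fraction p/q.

109/30

Pairs whose geodesics pass through E — H–G: 1/3; H–F: 1/6; A–G: 2/5; G–B: 1/2; G–F: 1/2; G–I: 2/5; G–J: 1/2; B–J: 1/3; F–J: 1/2.
All other pairs contribute 0.
Summing the contributions gives betweenness(E) = 109/30.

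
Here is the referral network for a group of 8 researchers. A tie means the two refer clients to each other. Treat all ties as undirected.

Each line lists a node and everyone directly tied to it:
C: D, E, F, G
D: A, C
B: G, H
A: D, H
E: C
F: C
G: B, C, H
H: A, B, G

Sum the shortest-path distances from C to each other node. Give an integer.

Distances from C: A:2, B:2, D:1, E:1, F:1, G:1, H:2.
Sum = 2 + 2 + 1 + 1 + 1 + 1 + 2 = 10.

10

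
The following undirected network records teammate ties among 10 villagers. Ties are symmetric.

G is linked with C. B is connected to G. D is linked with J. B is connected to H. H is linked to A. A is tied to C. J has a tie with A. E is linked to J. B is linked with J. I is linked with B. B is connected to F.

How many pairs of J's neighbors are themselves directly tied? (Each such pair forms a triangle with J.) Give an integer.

0

J's neighbors are A, B, D, and E, but none of them are tied to each other, so no triangle contains J.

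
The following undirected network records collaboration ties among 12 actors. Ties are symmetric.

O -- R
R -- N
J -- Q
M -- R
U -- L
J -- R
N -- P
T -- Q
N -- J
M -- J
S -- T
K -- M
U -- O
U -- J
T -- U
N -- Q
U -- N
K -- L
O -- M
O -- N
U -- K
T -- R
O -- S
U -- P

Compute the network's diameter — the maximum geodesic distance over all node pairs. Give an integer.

Eccentricity of each node (its greatest distance to any other): J:3, K:3, L:3, M:3, N:2, O:2, P:3, Q:3, R:3, S:3, T:2, U:2.
The maximum eccentricity is 3, realized for instance by the pair J–S via J – N – O – S. So the diameter is 3.

3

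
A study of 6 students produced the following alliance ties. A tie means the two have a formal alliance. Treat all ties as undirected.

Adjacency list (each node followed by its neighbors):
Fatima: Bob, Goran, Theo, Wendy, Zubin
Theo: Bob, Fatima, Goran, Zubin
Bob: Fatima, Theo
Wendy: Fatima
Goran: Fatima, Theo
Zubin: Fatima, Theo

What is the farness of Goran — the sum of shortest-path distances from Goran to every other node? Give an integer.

8

Distances from Goran: Bob:2, Fatima:1, Theo:1, Wendy:2, Zubin:2.
Sum = 2 + 1 + 1 + 2 + 2 = 8.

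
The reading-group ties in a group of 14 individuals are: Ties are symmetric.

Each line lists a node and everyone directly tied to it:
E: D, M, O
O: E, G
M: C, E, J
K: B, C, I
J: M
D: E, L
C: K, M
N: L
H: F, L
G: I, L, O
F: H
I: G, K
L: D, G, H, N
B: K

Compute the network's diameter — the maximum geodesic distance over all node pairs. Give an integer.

Eccentricity of each node (its greatest distance to any other): B:6, C:6, D:5, E:4, F:6, G:4, H:5, I:4, J:6, K:5, L:4, M:5, N:5, O:4.
The maximum eccentricity is 6, realized for instance by the pair B–F via B – K – I – G – L – H – F. So the diameter is 6.

6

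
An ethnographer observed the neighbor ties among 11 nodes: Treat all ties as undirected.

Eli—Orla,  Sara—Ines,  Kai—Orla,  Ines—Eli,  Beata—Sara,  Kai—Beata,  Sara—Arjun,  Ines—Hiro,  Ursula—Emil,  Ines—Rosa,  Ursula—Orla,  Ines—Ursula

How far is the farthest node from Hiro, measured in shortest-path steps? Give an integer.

Distances from Hiro: Arjun:3, Beata:3, Eli:2, Emil:3, Ines:1, Kai:4, Orla:3, Rosa:2, Sara:2, Ursula:2.
The largest is 4 (to Kai), so the eccentricity of Hiro is 4.

4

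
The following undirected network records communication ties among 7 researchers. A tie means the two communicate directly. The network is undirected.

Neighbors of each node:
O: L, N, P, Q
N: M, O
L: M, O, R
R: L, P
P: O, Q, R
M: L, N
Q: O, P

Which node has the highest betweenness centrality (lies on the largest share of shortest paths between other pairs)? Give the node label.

O

Unnormalized betweenness of each node: L:23/6, M:5/6, N:4/3, O:19/3, P:11/6, Q:0, R:5/6.
O has the largest value, 19/3, making it the main broker — the node through which the most shortest paths run.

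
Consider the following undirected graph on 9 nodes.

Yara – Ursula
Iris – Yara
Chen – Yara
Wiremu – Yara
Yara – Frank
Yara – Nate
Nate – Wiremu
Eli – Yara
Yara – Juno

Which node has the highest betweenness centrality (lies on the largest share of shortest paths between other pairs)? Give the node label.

Yara

Unnormalized betweenness of each node: Chen:0, Eli:0, Frank:0, Iris:0, Juno:0, Nate:0, Ursula:0, Wiremu:0, Yara:27.
Yara has the largest value, 27, making it the main broker — the node through which the most shortest paths run.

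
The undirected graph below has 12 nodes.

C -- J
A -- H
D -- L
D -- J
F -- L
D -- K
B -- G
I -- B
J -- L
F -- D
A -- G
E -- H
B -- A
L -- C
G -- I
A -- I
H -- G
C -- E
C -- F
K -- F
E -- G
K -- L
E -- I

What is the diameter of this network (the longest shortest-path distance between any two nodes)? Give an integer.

5

Eccentricity of each node (its greatest distance to any other): A:5, B:5, C:3, D:5, E:3, F:4, G:4, H:4, I:4, J:4, K:5, L:4.
The maximum eccentricity is 5, realized for instance by the pair A–D via A – I – E – C – L – D. So the diameter is 5.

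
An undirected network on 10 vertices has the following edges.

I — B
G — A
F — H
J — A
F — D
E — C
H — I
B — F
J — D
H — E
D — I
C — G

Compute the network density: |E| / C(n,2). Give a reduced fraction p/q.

4/15

There are 12 edges and 10 nodes, so the maximum possible is C(10,2) = 45.
Density = 12/45 = 4/15.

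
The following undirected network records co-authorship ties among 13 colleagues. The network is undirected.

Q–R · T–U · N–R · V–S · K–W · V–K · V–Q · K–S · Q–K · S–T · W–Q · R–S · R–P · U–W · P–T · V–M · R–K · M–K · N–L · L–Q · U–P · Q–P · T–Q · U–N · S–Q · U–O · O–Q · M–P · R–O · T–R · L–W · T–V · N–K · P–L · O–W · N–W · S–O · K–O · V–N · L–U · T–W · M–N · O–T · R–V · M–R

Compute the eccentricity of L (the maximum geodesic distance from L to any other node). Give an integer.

Distances from L: K:2, M:2, N:1, O:2, P:1, Q:1, R:2, S:2, T:2, U:1, V:2, W:1.
The largest is 2 (to T, R, M, V, K, S, and O), so the eccentricity of L is 2.

2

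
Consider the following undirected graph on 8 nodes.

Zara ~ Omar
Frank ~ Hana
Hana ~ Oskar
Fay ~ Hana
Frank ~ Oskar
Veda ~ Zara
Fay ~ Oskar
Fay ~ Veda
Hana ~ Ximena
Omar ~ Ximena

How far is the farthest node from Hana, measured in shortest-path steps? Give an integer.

3

Distances from Hana: Fay:1, Frank:1, Omar:2, Oskar:1, Veda:2, Ximena:1, Zara:3.
The largest is 3 (to Zara), so the eccentricity of Hana is 3.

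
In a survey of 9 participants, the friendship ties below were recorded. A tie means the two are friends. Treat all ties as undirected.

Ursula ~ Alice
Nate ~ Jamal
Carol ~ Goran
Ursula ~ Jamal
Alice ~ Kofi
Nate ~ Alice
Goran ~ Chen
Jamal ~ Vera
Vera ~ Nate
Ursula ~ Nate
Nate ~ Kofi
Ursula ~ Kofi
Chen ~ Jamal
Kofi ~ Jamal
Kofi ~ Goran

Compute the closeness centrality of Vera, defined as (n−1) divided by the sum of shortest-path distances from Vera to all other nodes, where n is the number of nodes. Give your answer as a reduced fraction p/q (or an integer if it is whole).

8/17

Distances from Vera: Alice:2, Carol:4, Chen:2, Goran:3, Jamal:1, Kofi:2, Nate:1, Ursula:2. Sum = 17.
n = 9, so closeness = 8/17.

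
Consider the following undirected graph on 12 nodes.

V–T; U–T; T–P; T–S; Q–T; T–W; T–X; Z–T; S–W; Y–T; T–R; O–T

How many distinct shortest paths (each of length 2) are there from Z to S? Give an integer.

1

The shortest distance is 2, and the only length-2 path is Z–T–S. So there is exactly 1 shortest path.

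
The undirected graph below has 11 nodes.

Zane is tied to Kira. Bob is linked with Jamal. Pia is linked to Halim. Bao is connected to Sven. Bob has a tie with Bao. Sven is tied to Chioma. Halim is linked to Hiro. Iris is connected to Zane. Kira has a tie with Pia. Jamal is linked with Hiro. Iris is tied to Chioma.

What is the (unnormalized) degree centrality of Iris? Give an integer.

Iris is directly tied to Chioma and Zane. That is 2 neighbors, so the degree of Iris is 2.

2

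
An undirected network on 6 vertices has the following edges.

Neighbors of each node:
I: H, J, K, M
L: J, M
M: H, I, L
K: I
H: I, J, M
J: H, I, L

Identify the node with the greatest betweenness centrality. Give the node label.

Unnormalized betweenness of each node: H:1/3, I:13/3, J:3/2, K:0, L:1/3, M:3/2.
I has the largest value, 13/3, making it the main broker — the node through which the most shortest paths run.

I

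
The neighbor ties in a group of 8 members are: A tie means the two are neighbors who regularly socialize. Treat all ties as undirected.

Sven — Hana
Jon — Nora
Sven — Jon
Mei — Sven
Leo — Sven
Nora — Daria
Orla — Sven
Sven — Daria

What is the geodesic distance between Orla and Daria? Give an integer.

2

One shortest route is Orla – Sven – Daria, which uses 2 edges, and Orla and Daria are not directly tied, so nothing shorter exists. So d(Orla,Daria) = 2.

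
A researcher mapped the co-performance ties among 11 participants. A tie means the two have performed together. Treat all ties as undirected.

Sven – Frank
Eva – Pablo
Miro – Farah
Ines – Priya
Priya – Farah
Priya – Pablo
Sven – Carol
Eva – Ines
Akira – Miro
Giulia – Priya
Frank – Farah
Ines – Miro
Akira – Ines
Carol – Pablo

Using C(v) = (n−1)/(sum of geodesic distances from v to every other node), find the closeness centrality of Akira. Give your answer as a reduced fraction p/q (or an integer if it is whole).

2/5

Distances from Akira: Carol:4, Eva:2, Farah:2, Frank:3, Giulia:3, Ines:1, Miro:1, Pablo:3, Priya:2, Sven:4. Sum = 25.
n = 11, so closeness = 10/25 = 2/5.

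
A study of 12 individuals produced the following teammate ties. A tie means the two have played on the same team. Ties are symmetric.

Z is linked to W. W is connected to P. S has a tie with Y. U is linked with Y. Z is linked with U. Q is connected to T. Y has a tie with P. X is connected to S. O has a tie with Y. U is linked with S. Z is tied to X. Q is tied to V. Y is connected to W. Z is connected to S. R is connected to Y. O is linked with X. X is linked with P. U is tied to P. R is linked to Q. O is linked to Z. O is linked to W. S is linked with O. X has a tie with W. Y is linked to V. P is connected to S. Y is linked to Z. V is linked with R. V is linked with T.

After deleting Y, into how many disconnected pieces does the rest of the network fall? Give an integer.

2

Without Y, the remaining ties split the others into: {Q, R, T, V}; {O, P, S, U, W, X, Z}.
That's 2 separate components.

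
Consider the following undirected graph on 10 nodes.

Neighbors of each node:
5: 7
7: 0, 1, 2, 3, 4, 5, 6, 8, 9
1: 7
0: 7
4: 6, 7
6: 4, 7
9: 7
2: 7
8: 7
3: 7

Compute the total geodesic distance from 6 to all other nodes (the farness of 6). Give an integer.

16

Distances from 6: 0:2, 1:2, 2:2, 3:2, 4:1, 5:2, 7:1, 8:2, 9:2.
Sum = 2 + 2 + 2 + 2 + 1 + 2 + 1 + 2 + 2 = 16.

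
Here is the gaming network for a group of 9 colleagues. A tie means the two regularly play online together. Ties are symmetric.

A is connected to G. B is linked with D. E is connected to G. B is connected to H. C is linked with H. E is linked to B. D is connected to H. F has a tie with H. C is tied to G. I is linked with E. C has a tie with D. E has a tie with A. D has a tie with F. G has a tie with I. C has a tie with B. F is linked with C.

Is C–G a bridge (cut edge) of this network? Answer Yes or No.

Even without that edge, C still reaches G via C – B – E – G, so the network stays connected. Not a bridge.

No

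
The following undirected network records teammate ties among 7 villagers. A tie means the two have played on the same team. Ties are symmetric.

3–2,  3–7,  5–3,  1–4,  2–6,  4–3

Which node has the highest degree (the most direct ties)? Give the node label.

Degrees — 1:1, 2:2, 3:4, 4:2, 5:1, 6:1, 7:1.
The maximum is 4, attained only by 3.

3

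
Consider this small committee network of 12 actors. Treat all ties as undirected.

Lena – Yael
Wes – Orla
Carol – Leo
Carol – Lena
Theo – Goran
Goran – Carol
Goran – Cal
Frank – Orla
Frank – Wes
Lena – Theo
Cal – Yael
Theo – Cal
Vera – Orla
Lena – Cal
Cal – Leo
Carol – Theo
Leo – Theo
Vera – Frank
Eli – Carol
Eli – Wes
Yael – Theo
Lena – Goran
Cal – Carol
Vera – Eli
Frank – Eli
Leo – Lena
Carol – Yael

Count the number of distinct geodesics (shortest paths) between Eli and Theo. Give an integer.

The shortest distance is 2, and the only length-2 path is Eli–Carol–Theo. So there is exactly 1 shortest path.

1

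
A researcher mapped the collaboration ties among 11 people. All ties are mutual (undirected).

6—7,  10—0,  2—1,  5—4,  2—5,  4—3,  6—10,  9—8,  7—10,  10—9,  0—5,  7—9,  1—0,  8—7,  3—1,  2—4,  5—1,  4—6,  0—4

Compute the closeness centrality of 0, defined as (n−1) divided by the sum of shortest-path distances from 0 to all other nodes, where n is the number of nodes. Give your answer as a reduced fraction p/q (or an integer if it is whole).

Distances from 0: 1:1, 2:2, 3:2, 4:1, 5:1, 6:2, 7:2, 8:3, 9:2, 10:1. Sum = 17.
n = 11, so closeness = 10/17.

10/17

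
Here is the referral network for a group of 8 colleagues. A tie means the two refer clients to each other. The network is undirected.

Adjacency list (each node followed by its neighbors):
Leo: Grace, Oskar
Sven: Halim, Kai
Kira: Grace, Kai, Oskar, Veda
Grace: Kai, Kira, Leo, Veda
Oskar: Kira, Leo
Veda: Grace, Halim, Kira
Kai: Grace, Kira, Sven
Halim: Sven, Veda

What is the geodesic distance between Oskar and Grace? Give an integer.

One shortest route is Oskar – Kira – Grace, which uses 2 edges, and Oskar and Grace are not directly tied, so nothing shorter exists. So d(Oskar,Grace) = 2.

2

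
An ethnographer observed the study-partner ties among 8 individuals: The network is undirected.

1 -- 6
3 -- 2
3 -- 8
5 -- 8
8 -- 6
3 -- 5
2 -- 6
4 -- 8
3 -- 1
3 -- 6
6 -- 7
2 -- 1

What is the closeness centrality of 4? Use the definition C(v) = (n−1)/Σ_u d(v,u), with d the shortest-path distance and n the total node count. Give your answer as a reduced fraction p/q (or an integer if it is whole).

Distances from 4: 1:3, 2:3, 3:2, 5:2, 6:2, 7:3, 8:1. Sum = 16.
n = 8, so closeness = 7/16.

7/16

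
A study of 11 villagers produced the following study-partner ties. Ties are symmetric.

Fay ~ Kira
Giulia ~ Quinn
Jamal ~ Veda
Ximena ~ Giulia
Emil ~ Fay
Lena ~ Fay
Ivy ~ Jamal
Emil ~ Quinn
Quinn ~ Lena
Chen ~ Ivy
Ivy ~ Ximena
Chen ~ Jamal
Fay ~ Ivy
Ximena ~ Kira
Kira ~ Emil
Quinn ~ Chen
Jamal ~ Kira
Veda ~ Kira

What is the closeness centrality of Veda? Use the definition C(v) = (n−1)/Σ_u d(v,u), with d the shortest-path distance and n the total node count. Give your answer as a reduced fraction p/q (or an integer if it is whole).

Distances from Veda: Chen:2, Emil:2, Fay:2, Giulia:3, Ivy:2, Jamal:1, Kira:1, Lena:3, Quinn:3, Ximena:2. Sum = 21.
n = 11, so closeness = 10/21.

10/21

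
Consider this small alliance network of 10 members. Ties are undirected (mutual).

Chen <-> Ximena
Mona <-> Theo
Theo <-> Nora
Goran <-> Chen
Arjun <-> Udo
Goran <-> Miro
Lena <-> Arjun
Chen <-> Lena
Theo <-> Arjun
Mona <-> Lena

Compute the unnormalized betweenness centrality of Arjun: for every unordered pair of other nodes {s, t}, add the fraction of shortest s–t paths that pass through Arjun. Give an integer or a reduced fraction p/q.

13

Pairs whose geodesics pass through Arjun — Miro–Theo: 1/2; Miro–Nora: 1/2; Miro–Udo: 1; Theo–Chen: 1/2; Theo–Lena: 1/2; Theo–Ximena: 1/2; Theo–Udo: 1; Theo–Goran: 1/2; Chen–Nora: 1/2; Chen–Udo: 1; Lena–Nora: 1/2; Lena–Udo: 1; Mona–Udo: 2/2; Ximena–Nora: 1/2 … (+4 more pairs).
All other pairs contribute 0.
Summing the contributions gives betweenness(Arjun) = 13.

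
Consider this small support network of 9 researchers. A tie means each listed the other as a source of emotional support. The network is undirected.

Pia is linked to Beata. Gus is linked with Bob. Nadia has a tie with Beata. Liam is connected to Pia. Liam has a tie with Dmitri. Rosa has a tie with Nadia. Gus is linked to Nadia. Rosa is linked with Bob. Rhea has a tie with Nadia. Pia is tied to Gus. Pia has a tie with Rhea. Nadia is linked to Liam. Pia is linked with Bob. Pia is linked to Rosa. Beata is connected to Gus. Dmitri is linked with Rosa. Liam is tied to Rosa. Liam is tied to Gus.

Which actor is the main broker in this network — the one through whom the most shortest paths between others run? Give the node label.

Pia

Unnormalized betweenness of each node: Beata:1/5, Bob:1/4, Dmitri:0, Gus:31/15, Liam:71/20, Nadia:239/60, Pia:349/60, Rhea:1/5, Rosa:59/15.
Pia has the largest value, 349/60, making it the main broker — the node through which the most shortest paths run.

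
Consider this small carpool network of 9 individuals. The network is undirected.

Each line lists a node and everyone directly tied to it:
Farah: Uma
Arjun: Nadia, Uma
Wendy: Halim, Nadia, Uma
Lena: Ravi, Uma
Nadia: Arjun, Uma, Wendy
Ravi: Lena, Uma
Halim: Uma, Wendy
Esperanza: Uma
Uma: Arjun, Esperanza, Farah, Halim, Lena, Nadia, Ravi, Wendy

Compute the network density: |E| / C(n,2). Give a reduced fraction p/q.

1/3

There are 12 edges and 9 nodes, so the maximum possible is C(9,2) = 36.
Density = 12/36 = 1/3.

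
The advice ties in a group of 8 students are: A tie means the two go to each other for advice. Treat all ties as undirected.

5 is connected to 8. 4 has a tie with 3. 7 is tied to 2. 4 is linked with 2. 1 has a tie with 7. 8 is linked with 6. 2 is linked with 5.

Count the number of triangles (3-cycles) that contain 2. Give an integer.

0

2's neighbors are 4, 5, and 7, but none of them are tied to each other, so no triangle contains 2.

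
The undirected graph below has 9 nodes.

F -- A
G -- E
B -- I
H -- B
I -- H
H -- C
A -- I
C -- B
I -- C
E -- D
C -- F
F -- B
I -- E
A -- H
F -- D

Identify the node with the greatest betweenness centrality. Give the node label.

Unnormalized betweenness of each node: A:11/12, B:11/12, C:11/12, D:2, E:33/4, F:53/12, G:0, H:2/3, I:107/12.
I has the largest value, 107/12, making it the main broker — the node through which the most shortest paths run.

I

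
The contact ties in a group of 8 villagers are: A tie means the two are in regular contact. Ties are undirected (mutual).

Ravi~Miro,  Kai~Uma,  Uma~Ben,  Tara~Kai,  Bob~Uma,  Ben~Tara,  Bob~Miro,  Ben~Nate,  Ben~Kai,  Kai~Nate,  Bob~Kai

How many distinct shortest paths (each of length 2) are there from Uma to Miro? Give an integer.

1

The shortest distance is 2, and the only length-2 path is Uma–Bob–Miro. So there is exactly 1 shortest path.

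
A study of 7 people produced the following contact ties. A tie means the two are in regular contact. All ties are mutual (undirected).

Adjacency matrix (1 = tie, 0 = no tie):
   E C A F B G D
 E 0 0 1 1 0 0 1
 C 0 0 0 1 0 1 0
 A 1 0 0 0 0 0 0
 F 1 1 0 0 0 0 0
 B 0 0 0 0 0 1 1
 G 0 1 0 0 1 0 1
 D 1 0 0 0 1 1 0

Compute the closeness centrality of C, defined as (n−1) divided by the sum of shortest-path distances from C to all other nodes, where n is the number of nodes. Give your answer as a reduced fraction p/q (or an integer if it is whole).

6/11

Distances from C: A:3, B:2, D:2, E:2, F:1, G:1. Sum = 11.
n = 7, so closeness = 6/11.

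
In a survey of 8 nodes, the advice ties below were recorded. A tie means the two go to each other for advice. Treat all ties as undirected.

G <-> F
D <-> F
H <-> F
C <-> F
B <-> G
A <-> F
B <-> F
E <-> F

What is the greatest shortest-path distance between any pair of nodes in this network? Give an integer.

2

Eccentricity of each node (its greatest distance to any other): A:2, B:2, C:2, D:2, E:2, F:1, G:2, H:2.
The maximum eccentricity is 2, realized for instance by the pair H–G via H – F – G. So the diameter is 2.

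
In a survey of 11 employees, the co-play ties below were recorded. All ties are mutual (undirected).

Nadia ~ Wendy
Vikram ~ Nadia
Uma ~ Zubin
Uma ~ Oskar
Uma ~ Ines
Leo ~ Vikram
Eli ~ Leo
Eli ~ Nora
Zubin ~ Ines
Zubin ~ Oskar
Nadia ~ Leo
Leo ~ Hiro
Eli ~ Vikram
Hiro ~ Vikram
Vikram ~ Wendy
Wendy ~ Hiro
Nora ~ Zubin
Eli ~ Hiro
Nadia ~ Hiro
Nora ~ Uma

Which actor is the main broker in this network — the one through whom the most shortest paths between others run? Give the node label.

Unnormalized betweenness of each node: Eli:25, Hiro:16/3, Ines:0, Leo:2, Nadia:1/3, Nora:24, Oskar:0, Uma:15/2, Vikram:16/3, Wendy:0, Zubin:15/2.
Eli has the largest value, 25, making it the main broker — the node through which the most shortest paths run.

Eli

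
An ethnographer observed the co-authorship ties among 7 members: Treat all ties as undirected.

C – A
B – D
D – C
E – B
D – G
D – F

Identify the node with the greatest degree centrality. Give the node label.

D

Degrees — A:1, B:2, C:2, D:4, E:1, F:1, G:1.
The maximum is 4, attained only by D.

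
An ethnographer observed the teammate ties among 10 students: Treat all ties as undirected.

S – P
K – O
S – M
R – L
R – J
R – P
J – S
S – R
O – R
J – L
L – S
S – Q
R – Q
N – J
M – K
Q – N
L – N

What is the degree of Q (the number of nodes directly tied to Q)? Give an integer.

3

Q is directly tied to N, R, and S. That is 3 neighbors, so the degree of Q is 3.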